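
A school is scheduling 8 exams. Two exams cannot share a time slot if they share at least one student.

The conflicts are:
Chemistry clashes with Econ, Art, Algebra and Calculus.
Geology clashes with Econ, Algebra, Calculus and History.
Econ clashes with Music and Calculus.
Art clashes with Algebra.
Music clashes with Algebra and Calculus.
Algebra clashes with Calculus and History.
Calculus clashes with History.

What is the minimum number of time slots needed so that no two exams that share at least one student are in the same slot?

Geology, Algebra, Calculus, History are mutually in conflict, so at least 4 time slots are needed.
4 time slots suffice: Chemistry=3, Geology=3, Econ=2, Art=1, Music=3, Algebra=2, Calculus=1, History=4. Each listed conflict is separated.

4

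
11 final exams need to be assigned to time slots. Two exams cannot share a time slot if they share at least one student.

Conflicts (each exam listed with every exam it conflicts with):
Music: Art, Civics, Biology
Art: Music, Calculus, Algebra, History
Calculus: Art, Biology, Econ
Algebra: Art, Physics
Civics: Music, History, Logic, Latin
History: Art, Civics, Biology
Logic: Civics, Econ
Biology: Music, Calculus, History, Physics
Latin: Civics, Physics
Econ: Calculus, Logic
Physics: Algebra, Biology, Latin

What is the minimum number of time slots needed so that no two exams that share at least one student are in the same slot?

3

The cycle Biology-History-Art-Algebra-Physics-Biology has odd length 5, so it cannot be 2-colored; at least 3 time slots are needed.
A valid assignment using 3 time slots: Music=2, Art=1, Calculus=2, Algebra=3, Civics=1, History=2, Logic=2, Biology=1, Latin=3, Econ=1, Physics=2. No two conflicting exams share a time slot.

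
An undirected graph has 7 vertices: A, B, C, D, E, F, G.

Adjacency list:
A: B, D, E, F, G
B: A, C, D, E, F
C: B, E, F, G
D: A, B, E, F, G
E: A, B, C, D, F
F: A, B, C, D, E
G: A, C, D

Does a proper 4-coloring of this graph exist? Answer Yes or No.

No

A, B, D, E, F form a clique, so at least 5 colors are needed.
So 4 colors are not enough.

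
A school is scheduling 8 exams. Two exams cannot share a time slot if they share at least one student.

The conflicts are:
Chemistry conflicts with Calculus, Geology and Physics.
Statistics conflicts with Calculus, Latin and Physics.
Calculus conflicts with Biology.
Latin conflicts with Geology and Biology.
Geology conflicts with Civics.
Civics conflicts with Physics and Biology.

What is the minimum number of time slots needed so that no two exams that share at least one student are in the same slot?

The cycle Chemistry-Physics-Statistics-Latin-Geology-Chemistry has odd length 5, so it cannot be 2-colored; at least 3 time slots are needed.
3 time slots suffice: Chemistry=1, Statistics=1, Calculus=3, Latin=3, Geology=2, Civics=1, Physics=2, Biology=2. Every pair that conflicts lands in different time slots.

3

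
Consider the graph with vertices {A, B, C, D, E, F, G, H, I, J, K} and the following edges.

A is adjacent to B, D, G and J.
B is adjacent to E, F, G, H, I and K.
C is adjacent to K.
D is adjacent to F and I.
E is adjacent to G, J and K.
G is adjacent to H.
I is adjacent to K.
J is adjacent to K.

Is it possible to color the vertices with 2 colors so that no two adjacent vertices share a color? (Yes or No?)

B, G, H are pairwise adjacent, so at least 3 colors are needed.
So 2 colors are not enough.

No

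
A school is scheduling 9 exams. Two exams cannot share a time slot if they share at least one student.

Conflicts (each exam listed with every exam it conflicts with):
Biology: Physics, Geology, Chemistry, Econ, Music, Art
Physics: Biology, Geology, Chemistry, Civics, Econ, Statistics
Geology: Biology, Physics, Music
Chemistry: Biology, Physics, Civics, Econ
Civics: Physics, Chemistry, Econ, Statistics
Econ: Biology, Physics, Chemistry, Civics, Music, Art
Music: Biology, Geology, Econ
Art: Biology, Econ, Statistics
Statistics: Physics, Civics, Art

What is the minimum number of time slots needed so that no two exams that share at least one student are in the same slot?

Biology, Physics, Chemistry, Econ pairwise conflict, so at least 4 time slots are needed.
4 time slots suffice: Biology=1, Physics=3, Geology=2, Chemistry=4, Civics=1, Econ=2, Music=3, Art=3, Statistics=2. Each listed conflict is separated.

4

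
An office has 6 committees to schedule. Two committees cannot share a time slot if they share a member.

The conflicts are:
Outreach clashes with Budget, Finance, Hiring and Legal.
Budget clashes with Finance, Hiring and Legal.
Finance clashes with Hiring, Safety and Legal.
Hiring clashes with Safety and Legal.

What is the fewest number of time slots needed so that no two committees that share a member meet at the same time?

5

Outreach, Budget, Finance, Hiring, Legal all conflict with each other, so at least 5 time slots are needed.
5 time slots suffice: Outreach=3, Budget=5, Finance=1, Hiring=2, Safety=3, Legal=4. Each listed conflict is separated.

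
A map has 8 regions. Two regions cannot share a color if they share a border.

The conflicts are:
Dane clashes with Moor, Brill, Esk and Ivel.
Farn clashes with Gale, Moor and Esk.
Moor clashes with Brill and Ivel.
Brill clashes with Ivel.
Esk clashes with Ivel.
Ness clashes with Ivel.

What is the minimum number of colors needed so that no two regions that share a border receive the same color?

4

Dane, Moor, Brill, Ivel are mutually in conflict, so at least 4 colors are needed.
A valid assignment using 4 colors: Dane=3, Farn=1, Gale=2, Moor=2, Brill=4, Esk=2, Ness=2, Ivel=1. Every pair that conflicts lands in different colors.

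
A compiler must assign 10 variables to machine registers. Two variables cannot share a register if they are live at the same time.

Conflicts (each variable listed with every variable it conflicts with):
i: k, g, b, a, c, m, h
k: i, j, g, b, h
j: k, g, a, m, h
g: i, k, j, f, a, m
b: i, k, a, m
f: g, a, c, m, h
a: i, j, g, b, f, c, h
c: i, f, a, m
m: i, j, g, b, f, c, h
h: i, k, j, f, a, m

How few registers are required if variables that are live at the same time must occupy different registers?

j, a, h all conflict with each other, so at least 3 registers are needed.
A valid assignment using 3 registers: i=2, k=1, j=2, g=3, b=3, f=2, a=1, c=3, m=1, h=3. No two conflicting variables share a register.

3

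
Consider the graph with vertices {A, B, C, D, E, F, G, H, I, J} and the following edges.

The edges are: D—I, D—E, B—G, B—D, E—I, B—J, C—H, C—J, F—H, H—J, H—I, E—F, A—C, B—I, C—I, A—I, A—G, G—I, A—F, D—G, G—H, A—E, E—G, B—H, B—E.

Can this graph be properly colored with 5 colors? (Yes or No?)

Yes

The chromatic number is 5. B, D, E, G, I are mutually adjacent (a clique of size 5), so at least 5 colors are needed.
A valid assignment using 5 colors: A=4, B=4, C=3, D=5, E=2, F=1, G=3, H=2, I=1, J=1.
That is already a proper 5-coloring.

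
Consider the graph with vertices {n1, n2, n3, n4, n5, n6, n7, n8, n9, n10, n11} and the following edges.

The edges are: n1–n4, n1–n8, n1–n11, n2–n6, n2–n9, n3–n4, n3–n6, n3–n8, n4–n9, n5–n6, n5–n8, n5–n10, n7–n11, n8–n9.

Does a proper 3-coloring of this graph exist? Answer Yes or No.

The chromatic number is 3. The cycle n5-n6-n2-n9-n8-n5 has odd length 5, so it cannot be 2-colored; at least 3 colors are needed.
A valid assignment using 3 colors: n1=2, n2=3, n3=2, n4=1, n5=2, n6=1, n7=2, n8=1, n9=2, n10=1, n11=1.
That is already a proper 3-coloring.

Yes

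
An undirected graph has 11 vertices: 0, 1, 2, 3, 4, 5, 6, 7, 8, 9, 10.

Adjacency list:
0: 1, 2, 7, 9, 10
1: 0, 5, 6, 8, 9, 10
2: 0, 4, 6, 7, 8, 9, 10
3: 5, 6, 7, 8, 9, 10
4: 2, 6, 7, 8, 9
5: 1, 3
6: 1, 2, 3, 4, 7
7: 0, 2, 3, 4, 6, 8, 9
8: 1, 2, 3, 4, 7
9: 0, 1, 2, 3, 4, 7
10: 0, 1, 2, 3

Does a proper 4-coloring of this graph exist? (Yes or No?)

The chromatic number is 4. 2, 4, 7, 9 are pairwise adjacent (a clique of size 4), so at least 4 colors are needed.
One proper 4-coloring: 0=yellow, 1=red, 2=blue, 3=blue, 4=yellow, 5=green, 6=green, 7=red, 8=green, 9=green, 10=green.
That is already a proper 4-coloring.

Yes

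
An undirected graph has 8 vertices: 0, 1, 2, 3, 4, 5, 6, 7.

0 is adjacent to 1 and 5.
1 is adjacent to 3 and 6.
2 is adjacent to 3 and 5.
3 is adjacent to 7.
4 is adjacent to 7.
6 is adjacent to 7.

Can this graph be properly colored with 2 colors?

No

The cycle 2-5-0-1-3-2 has odd length 5, so it cannot be 2-colored; at least 3 colors are needed.
So 2 colors are not enough.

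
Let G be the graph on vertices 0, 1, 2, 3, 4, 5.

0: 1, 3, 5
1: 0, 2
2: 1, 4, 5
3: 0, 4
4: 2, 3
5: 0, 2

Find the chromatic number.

3

The cycle 2-4-3-0-1-2 has odd length 5, so it cannot be 2-colored; at least 3 colors are needed.
3 colors suffice: color red → {0, 2}; color blue → {1, 3, 5}; color green → {4}. No two adjacent vertices share a color.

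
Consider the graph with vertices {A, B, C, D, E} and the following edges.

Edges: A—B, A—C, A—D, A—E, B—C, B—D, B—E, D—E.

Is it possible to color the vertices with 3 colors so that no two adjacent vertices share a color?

A, B, D, E are pairwise adjacent (a clique of size 4), so at least 4 colors are needed.
So 3 colors are not enough.

No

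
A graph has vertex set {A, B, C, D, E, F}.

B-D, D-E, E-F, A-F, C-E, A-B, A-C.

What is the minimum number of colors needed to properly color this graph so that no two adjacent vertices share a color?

The cycle A-F-E-D-B-A has odd length 5, so it cannot be 2-colored; at least 3 colors are needed.
A valid assignment using 3 colors: A=1, B=2, C=2, D=3, E=1, F=2. Every edge joins two different colors.

3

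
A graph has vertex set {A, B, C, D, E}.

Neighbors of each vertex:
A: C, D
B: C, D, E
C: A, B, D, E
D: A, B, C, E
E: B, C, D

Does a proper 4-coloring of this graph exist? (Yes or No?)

Yes

The chromatic number is 4. B, C, D, E are pairwise adjacent (a clique of size 4), so at least 4 colors are needed.
4 colors suffice: color red → {C}; color blue → {D}; color green → {A, B}; color yellow → {E}.
That is already a proper 4-coloring.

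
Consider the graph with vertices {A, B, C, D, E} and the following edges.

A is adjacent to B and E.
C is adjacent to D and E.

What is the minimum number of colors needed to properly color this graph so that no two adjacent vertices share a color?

2

A and E are adjacent, so at least 2 colors are needed.
2 colors suffice: color red → {A, C}; color blue → {B, D, E}. Each edge has distinct colors on its endpoints.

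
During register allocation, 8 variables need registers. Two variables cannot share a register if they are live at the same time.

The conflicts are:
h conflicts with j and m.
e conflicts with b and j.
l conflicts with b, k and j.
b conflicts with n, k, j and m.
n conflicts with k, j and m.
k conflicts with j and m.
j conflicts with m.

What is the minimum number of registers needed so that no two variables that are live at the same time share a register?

b, n, k, j, m pairwise conflict, so at least 5 registers are needed.
5 registers suffice: register 1 → {j}; register 2 → {h, b}; register 3 → {e, l, m}; register 4 → {k}; register 5 → {n}. No two conflicting variables share a register.

5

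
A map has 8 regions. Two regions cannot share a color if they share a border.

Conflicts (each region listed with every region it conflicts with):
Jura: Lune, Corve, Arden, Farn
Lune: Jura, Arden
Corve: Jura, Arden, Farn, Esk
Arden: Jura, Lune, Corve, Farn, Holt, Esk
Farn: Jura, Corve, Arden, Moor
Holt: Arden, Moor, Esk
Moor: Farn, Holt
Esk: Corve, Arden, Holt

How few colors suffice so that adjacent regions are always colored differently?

Jura, Corve, Arden, Farn pairwise conflict, so at least 4 colors are needed.
4 colors suffice: Jura=2, Lune=3, Corve=4, Arden=1, Farn=3, Holt=3, Moor=1, Esk=2. Each listed conflict is separated.

4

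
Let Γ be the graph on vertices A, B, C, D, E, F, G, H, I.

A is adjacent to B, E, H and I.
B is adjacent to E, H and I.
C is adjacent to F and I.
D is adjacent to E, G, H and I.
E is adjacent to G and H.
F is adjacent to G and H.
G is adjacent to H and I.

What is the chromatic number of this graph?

A, B, E, H are pairwise adjacent (a clique of size 4), so at least 4 colors are needed.
A valid assignment using 4 colors: A=4, B=3, C=3, D=4, E=2, F=2, G=3, H=1, I=1. No two adjacent vertices share a color.

4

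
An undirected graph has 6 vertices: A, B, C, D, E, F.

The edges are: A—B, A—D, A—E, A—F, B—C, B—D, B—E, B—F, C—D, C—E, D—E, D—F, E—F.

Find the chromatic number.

5

A, B, D, E, F form a clique, so at least 5 colors are needed.
One proper 5-coloring: A=4, B=3, C=4, D=2, E=1, F=5. Each edge has distinct colors on its endpoints.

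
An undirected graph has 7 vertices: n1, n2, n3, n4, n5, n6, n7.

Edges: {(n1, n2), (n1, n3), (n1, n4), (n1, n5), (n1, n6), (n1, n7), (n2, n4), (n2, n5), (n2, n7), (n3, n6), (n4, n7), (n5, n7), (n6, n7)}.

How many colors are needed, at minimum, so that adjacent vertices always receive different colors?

4

n1, n2, n5, n7 are pairwise adjacent (a clique of size 4), so at least 4 colors are needed.
4 colors suffice: color 1 → {n1}; color 2 → {n3, n7}; color 3 → {n2, n6}; color 4 → {n4, n5}. Every edge joins two different colors.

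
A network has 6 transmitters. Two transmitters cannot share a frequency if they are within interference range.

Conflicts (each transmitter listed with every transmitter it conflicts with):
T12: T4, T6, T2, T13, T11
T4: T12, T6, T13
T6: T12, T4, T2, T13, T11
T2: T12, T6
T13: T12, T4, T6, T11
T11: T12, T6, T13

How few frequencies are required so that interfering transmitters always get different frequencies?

T12, T6, T13, T11 pairwise conflict, so at least 4 frequencies are needed.
4 frequencies suffice: T12=2, T4=4, T6=1, T2=3, T13=3, T11=4. Every pair that conflicts lands in different frequencies.

4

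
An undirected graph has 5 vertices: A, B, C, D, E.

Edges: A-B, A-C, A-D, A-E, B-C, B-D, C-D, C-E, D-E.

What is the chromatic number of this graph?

A, B, C, D are mutually adjacent (a clique of size 4), so at least 4 colors are needed.
One proper 4-coloring: A=3, B=4, C=1, D=2, E=4. No two adjacent vertices share a color.

4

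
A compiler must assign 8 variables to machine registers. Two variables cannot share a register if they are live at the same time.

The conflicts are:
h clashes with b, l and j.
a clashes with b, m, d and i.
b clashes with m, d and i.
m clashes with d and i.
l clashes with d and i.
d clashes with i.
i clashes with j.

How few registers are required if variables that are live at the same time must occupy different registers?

5

a, b, m, d, i are mutually in conflict, so at least 5 registers are needed.
Using 5 registers: h=1, a=5, b=2, m=4, l=2, d=3, i=1, j=2. No two conflicting variables share a register.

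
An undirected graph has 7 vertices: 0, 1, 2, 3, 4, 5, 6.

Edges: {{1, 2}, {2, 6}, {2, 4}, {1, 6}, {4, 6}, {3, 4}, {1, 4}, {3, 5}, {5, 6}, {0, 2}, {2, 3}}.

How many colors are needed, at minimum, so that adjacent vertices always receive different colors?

1, 2, 4, 6 are mutually adjacent (a clique of size 4), so at least 4 colors are needed.
4 colors suffice: 0=b, 1=d, 2=a, 3=c, 4=b, 5=a, 6=c. No two adjacent vertices share a color.

4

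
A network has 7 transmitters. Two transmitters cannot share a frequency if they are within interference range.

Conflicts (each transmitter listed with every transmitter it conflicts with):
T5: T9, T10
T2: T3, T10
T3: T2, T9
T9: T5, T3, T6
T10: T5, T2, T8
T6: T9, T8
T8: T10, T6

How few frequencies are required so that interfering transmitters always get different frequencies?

The cycle T9-T5-T10-T8-T6-T9 has odd length 5, so it cannot be 2-colored; at least 3 frequencies are needed.
Using 3 frequencies: T5=2, T2=2, T3=3, T9=1, T10=1, T6=2, T8=3. No two conflicting transmitters share a frequency.

3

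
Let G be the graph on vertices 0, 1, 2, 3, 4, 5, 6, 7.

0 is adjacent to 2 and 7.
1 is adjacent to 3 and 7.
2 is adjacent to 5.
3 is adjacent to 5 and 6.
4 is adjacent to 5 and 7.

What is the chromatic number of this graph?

The cycle 0-7-4-5-2-0 has odd length 5, so it cannot be 2-colored; at least 3 colors are needed.
3 colors suffice: color red → {2, 3, 7}; color blue → {0, 1, 5, 6}; color green → {4}. Every edge joins two different colors.

3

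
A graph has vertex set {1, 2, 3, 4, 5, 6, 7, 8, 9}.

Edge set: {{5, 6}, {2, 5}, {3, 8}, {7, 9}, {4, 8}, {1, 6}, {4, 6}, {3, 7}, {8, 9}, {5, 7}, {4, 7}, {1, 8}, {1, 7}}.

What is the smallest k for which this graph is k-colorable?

2

3 and 7 are adjacent, so at least 2 colors are needed.
One proper 2-coloring: 1=b, 2=a, 3=b, 4=b, 5=b, 6=a, 7=a, 8=a, 9=b. No two adjacent vertices share a color.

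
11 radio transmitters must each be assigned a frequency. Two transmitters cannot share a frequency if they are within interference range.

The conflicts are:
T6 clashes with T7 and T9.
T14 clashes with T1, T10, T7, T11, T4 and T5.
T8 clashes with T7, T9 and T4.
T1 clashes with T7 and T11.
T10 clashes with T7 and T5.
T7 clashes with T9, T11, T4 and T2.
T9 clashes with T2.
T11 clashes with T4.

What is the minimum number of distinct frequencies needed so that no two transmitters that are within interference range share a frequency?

T14, T1, T7, T11 pairwise conflict, so at least 4 frequencies are needed.
4 frequencies suffice: frequency 1 → {T7, T5}; frequency 2 → {T14, T9}; frequency 3 → {T6, T8, T10, T11, T2}; frequency 4 → {T1, T4}. No two conflicting transmitters share a frequency.

4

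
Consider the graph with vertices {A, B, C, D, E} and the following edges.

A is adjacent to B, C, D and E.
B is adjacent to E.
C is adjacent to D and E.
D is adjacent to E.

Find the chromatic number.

4

A, C, D, E are pairwise adjacent (a clique of size 4), so at least 4 colors are needed.
A valid assignment using 4 colors: A=1, B=3, C=3, D=4, E=2. Every edge joins two different colors.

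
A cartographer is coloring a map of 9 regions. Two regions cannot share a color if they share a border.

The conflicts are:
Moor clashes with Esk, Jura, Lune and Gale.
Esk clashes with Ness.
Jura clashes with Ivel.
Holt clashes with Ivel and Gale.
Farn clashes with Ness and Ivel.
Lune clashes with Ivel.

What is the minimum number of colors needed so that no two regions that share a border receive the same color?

3

The cycle Moor-Gale-Holt-Ivel-Jura-Moor has odd length 5, so it cannot be 2-colored; at least 3 colors are needed.
3 colors suffice: Moor=1, Esk=2, Jura=2, Holt=2, Farn=2, Lune=2, Ness=1, Ivel=1, Gale=3. Every pair that conflicts lands in different colors.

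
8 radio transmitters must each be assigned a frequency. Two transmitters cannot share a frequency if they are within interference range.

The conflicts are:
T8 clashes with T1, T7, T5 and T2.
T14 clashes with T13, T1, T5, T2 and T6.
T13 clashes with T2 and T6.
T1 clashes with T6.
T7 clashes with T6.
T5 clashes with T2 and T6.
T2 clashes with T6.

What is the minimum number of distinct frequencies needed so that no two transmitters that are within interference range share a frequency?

T14, T13, T2, T6 pairwise conflict, so at least 4 frequencies are needed.
4 frequencies suffice: frequency 1 → {T8, T6}; frequency 2 → {T1, T7, T2}; frequency 3 → {T14}; frequency 4 → {T13, T5}. Each listed conflict is separated.

4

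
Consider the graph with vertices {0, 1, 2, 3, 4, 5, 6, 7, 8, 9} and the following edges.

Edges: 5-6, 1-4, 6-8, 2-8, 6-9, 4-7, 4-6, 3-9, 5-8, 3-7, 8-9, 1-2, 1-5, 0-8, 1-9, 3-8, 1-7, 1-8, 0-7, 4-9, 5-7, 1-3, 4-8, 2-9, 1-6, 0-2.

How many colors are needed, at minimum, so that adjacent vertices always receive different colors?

1, 4, 6, 8, 9 form a clique, so at least 5 colors are needed.
5 colors suffice: 0=blue, 1=blue, 2=yellow, 3=yellow, 4=yellow, 5=green, 6=purple, 7=red, 8=red, 9=green. No two adjacent vertices share a color.

5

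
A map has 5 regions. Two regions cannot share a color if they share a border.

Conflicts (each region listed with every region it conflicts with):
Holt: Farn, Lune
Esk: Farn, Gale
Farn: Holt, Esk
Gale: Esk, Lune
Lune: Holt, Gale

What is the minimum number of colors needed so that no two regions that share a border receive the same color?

The cycle Lune-Gale-Esk-Farn-Holt-Lune has odd length 5, so it cannot be 2-colored; at least 3 colors are needed.
One proper 3-coloring: Holt=1, Esk=1, Farn=2, Gale=2, Lune=3. Every pair that conflicts lands in different colors.

3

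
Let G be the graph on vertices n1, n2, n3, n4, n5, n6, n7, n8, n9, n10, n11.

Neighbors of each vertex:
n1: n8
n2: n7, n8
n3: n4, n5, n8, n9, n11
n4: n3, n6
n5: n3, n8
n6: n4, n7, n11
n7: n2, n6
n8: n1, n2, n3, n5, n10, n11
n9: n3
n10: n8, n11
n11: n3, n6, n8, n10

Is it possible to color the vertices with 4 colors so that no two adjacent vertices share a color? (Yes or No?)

Yes

The chromatic number is 3. n8, n10, n11 form a triangle, so at least 3 colors are needed.
3 colors suffice: color 1 → {n6, n8, n9}; color 2 → {n1, n3, n7, n10}; color 3 → {n2, n4, n5, n11}.
Since 4 ≥ 3, a proper 4-coloring certainly exists.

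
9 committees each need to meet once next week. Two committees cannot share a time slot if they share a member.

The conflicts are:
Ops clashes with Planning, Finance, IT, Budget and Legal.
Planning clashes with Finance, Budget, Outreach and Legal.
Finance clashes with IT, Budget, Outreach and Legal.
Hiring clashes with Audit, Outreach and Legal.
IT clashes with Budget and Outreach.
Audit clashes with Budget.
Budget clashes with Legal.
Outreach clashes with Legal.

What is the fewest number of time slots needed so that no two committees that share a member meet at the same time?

5

Ops, Planning, Finance, Budget, Legal pairwise conflict, so at least 5 time slots are needed.
5 time slots suffice: Ops=4, Planning=5, Finance=3, Hiring=3, IT=2, Audit=2, Budget=1, Outreach=1, Legal=2. No two conflicting committees share a time slot.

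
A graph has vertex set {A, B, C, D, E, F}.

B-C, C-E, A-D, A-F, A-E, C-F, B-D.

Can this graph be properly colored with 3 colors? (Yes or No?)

Yes

The chromatic number is 3. The cycle C-B-D-A-E-C has odd length 5, so it cannot be 2-colored; at least 3 colors are needed.
3 colors suffice: color 1 → {A, C}; color 2 → {D, E, F}; color 3 → {B}.
That is already a proper 3-coloring.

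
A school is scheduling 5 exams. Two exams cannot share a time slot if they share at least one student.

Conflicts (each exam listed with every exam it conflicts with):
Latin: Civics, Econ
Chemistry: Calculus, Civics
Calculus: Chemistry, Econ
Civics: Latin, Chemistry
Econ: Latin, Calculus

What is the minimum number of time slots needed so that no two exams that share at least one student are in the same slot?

The cycle Civics-Latin-Econ-Calculus-Chemistry-Civics has odd length 5, so it cannot be 2-colored; at least 3 time slots are needed.
3 time slots suffice: Latin=2, Chemistry=3, Calculus=2, Civics=1, Econ=1. Every pair that conflicts lands in different time slots.

3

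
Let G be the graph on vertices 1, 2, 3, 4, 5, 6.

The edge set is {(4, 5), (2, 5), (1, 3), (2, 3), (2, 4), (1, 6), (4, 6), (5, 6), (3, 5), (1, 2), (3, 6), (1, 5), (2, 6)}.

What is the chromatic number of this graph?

1, 2, 3, 5, 6 are pairwise adjacent (a clique of size 5), so at least 5 colors are needed.
5 colors suffice: 1=d, 2=a, 3=e, 4=d, 5=b, 6=c. Each edge has distinct colors on its endpoints.

5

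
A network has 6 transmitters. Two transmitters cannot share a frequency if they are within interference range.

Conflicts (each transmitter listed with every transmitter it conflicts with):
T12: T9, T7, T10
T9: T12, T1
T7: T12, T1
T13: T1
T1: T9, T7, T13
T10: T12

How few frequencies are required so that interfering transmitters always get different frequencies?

2

T12 and T9 conflict, so at least 2 frequencies are needed.
2 frequencies suffice: T12=1, T9=2, T7=2, T13=2, T1=1, T10=2. Each listed conflict is separated.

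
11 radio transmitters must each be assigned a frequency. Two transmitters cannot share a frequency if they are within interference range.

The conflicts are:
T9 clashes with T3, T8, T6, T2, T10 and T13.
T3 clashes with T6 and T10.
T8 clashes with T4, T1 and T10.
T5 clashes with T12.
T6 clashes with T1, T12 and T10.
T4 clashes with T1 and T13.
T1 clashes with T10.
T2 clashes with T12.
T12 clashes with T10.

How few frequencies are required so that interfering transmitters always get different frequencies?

4

T9, T3, T6, T10 all conflict with each other, so at least 4 frequencies are needed.
Using 4 frequencies: T9=2, T3=4, T8=3, T5=1, T6=3, T4=1, T1=2, T2=1, T12=2, T10=1, T13=3. No two conflicting transmitters share a frequency.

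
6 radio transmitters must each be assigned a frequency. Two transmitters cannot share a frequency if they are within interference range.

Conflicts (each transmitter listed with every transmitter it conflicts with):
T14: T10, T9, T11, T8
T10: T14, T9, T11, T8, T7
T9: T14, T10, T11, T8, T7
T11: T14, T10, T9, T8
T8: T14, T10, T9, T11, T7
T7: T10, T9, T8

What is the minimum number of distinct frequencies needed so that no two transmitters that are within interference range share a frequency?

5

T14, T10, T9, T11, T8 all conflict with each other, so at least 5 frequencies are needed.
5 frequencies suffice: frequency 1 → {T8}; frequency 2 → {T10}; frequency 3 → {T9}; frequency 4 → {T11, T7}; frequency 5 → {T14}. No two conflicting transmitters share a frequency.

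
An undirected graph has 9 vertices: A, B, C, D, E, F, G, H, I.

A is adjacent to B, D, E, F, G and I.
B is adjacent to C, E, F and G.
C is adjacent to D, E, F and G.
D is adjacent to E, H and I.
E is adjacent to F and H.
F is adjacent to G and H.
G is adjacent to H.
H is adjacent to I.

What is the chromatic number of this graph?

4

B, C, E, F are pairwise adjacent (a clique of size 4), so at least 4 colors are needed.
A valid assignment using 4 colors: A=red, B=yellow, C=red, D=green, E=blue, F=green, G=blue, H=red, I=blue. No two adjacent vertices share a color.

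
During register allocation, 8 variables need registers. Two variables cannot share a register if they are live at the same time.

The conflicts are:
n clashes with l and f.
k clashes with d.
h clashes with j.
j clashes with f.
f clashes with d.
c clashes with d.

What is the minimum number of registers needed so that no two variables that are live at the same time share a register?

2

j and f conflict, so at least 2 registers are needed.
2 registers suffice: n=2, k=1, l=1, h=1, j=2, f=1, c=1, d=2. No two conflicting variables share a register.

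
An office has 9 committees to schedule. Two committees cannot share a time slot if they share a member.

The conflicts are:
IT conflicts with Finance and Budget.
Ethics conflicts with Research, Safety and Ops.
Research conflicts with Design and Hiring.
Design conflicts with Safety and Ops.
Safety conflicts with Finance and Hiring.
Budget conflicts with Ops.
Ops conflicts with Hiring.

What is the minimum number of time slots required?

2

Design and Safety conflict, so at least 2 time slots are needed.
2 time slots suffice: time slot 1 → {IT, Research, Safety, Ops}; time slot 2 → {Ethics, Design, Finance, Budget, Hiring}. Each listed conflict is separated.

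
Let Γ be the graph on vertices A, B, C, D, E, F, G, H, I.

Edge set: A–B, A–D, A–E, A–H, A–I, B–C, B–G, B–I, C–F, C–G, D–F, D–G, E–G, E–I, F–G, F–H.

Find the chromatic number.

A, B, I form a triangle, so at least 3 colors are needed.
3 colors suffice: color red → {A, G}; color blue → {B, E, F}; color green → {C, D, H, I}. No two adjacent vertices share a color.

3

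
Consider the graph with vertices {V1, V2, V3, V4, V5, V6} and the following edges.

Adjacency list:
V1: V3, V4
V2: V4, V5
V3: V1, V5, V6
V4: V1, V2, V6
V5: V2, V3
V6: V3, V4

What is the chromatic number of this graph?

3

The cycle V5-V3-V6-V4-V2-V5 has odd length 5, so it cannot be 2-colored; at least 3 colors are needed.
3 colors suffice: color red → {V3, V4}; color blue → {V1, V5, V6}; color green → {V2}. Every edge joins two different colors.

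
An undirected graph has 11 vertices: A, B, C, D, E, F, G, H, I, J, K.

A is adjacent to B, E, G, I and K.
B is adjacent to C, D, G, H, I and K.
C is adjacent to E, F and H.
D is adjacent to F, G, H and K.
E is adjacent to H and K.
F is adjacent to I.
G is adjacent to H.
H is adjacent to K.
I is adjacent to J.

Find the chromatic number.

B, D, H, K are mutually adjacent (a clique of size 4), so at least 4 colors are needed.
4 colors suffice: color 1 → {B, E, F, J}; color 2 → {A, H}; color 3 → {C, G, I, K}; color 4 → {D}. Each edge has distinct colors on its endpoints.

4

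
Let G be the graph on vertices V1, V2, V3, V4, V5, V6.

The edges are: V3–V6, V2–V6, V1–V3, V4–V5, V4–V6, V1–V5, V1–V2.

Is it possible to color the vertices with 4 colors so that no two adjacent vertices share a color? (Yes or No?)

The chromatic number is 3. The cycle V2-V1-V5-V4-V6-V2 has odd length 5, so it cannot be 2-colored; at least 3 colors are needed.
3 colors suffice: color R → {V1, V6}; color B → {V2, V3, V5}; color G → {V4}.
Since 4 ≥ 3, a proper 4-coloring certainly exists.

Yes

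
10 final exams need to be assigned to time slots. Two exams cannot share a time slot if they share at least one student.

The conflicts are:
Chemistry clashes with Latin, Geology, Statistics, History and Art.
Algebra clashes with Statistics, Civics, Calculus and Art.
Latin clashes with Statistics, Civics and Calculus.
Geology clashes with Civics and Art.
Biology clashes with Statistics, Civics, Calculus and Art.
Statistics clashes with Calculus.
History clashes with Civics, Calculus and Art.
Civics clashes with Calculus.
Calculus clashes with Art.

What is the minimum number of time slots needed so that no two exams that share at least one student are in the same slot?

Chemistry, History, Art are mutually in conflict, so at least 3 time slots are needed.
3 time slots suffice: time slot 1 → {Chemistry, Calculus}; time slot 2 → {Statistics, Civics, Art}; time slot 3 → {Algebra, Latin, Geology, Biology, History}. No two conflicting exams share a time slot.

3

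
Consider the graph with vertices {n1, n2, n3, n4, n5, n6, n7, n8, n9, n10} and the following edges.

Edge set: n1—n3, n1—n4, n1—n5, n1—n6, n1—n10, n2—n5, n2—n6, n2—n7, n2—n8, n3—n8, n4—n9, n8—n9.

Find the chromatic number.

The cycle n8-n2-n5-n1-n3-n8 has odd length 5, so it cannot be 2-colored; at least 3 colors are needed.
3 colors suffice: color 1 → {n1, n2, n9}; color 2 → {n4, n5, n6, n7, n8, n10}; color 3 → {n3}. Each edge has distinct colors on its endpoints.

3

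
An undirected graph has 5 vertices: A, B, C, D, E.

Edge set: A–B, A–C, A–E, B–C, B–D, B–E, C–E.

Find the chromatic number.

A, B, C, E are mutually adjacent (a clique of size 4), so at least 4 colors are needed.
4 colors suffice: color red → {B}; color blue → {D, E}; color green → {C}; color yellow → {A}. Each edge has distinct colors on its endpoints.

4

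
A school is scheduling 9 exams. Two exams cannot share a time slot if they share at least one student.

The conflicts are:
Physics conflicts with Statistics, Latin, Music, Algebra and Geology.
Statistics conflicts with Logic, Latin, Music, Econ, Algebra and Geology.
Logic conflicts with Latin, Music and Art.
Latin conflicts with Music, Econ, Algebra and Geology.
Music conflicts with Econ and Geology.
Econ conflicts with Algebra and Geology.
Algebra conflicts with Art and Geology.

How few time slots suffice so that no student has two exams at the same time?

Statistics, Latin, Econ, Algebra, Geology pairwise conflict, so at least 5 time slots are needed.
A valid assignment using 5 time slots: Physics=5, Statistics=1, Logic=4, Latin=2, Music=3, Econ=5, Algebra=3, Art=1, Geology=4. No two conflicting exams share a time slot.

5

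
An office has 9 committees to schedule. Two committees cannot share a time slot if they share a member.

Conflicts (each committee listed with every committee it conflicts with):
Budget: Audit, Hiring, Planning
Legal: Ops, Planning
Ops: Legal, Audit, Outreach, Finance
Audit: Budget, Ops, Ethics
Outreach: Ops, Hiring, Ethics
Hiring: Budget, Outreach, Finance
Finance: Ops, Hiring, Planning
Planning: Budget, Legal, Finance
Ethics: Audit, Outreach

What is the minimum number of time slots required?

3

The cycle Outreach-Hiring-Budget-Audit-Ops-Outreach has odd length 5, so it cannot be 2-colored; at least 3 time slots are needed.
A valid assignment using 3 time slots: Budget=1, Legal=3, Ops=1, Audit=2, Outreach=3, Hiring=2, Finance=3, Planning=2, Ethics=1. No two conflicting committees share a time slot.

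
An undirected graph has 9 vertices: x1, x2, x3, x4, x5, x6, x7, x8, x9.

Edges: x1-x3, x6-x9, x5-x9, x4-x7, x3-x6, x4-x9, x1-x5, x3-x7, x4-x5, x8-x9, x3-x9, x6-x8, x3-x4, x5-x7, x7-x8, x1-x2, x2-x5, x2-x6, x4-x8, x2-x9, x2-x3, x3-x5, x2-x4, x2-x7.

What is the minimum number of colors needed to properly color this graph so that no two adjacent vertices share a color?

x2, x3, x4, x5, x9 form a clique, so at least 5 colors are needed.
5 colors suffice: color 1 → {x3, x8}; color 2 → {x2}; color 3 → {x1, x4, x6}; color 4 → {x7, x9}; color 5 → {x5}. Each edge has distinct colors on its endpoints.

5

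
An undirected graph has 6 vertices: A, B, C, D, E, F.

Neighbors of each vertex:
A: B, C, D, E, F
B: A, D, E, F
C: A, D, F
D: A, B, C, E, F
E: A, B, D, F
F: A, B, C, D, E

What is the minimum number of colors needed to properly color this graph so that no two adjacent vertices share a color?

A, B, D, E, F form a clique, so at least 5 colors are needed.
A valid assignment using 5 colors: A=1, B=4, C=4, D=2, E=5, F=3. No two adjacent vertices share a color.

5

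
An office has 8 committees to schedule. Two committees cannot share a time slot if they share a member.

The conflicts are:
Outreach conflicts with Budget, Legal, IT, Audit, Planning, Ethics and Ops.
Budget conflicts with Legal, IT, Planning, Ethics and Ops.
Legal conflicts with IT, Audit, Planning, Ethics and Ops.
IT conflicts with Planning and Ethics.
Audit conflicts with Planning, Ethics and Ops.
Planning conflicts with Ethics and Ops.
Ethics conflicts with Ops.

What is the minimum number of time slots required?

6

Outreach, Budget, Legal, Planning, Ethics, Ops are mutually in conflict, so at least 6 time slots are needed.
Using 6 time slots: Outreach=2, Budget=6, Legal=4, IT=5, Audit=6, Planning=3, Ethics=1, Ops=5. Every pair that conflicts lands in different time slots.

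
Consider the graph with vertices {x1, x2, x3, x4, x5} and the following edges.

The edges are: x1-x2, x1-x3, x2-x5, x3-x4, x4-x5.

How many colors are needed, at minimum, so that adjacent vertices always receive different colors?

The cycle x4-x5-x2-x1-x3-x4 has odd length 5, so it cannot be 2-colored; at least 3 colors are needed.
3 colors suffice: color 1 → {x2, x3}; color 2 → {x1, x5}; color 3 → {x4}. No two adjacent vertices share a color.

3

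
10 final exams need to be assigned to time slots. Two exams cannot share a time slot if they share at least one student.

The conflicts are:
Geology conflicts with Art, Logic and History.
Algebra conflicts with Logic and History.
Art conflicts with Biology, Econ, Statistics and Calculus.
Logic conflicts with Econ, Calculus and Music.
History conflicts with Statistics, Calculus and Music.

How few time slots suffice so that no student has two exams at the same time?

Algebra and History conflict, so at least 2 time slots are needed.
Using 2 time slots: Geology=2, Algebra=2, Art=1, Biology=2, Logic=1, Econ=2, History=1, Statistics=2, Calculus=2, Music=2. No two conflicting exams share a time slot.

2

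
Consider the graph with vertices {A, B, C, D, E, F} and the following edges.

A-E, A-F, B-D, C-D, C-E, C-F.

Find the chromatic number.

2

B and D are adjacent, so at least 2 colors are needed.
2 colors suffice: color 1 → {A, B, C}; color 2 → {D, E, F}. Every edge joins two different colors.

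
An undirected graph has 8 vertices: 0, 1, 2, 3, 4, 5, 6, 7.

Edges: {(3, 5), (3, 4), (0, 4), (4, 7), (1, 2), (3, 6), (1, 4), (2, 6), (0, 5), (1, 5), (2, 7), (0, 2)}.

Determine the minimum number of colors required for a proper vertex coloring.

3

The cycle 6-2-0-4-3-6 has odd length 5, so it cannot be 2-colored; at least 3 colors are needed.
3 colors suffice: color a → {2, 4, 5}; color b → {0, 1, 3, 7}; color c → {6}. Every edge joins two different colors.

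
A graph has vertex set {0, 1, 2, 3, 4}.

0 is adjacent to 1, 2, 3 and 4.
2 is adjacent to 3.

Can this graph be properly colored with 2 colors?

0, 2, 3 form a triangle, so at least 3 colors are needed.
So 2 colors are not enough.

No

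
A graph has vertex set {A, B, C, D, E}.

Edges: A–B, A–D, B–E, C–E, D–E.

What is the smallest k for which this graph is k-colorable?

2

B and E are adjacent, so at least 2 colors are needed.
2 colors suffice: color 1 → {A, E}; color 2 → {B, C, D}. Every edge joins two different colors.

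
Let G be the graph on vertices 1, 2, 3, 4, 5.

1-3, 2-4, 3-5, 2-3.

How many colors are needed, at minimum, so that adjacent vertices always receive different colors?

2

1 and 3 are adjacent, so at least 2 colors are needed.
2 colors suffice: 1=b, 2=b, 3=a, 4=a, 5=b. Every edge joins two different colors.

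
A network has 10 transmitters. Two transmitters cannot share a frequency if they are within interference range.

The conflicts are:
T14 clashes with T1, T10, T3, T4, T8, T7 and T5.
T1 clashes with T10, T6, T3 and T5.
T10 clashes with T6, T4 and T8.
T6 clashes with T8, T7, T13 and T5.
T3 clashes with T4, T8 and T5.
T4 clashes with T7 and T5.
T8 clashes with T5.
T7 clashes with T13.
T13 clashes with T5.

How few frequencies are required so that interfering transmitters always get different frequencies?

4

T14, T1, T3, T5 all conflict with each other, so at least 4 frequencies are needed.
4 frequencies suffice: frequency 1 → {T10, T7, T5}; frequency 2 → {T14, T6}; frequency 3 → {T1, T4, T8, T13}; frequency 4 → {T3}. No two conflicting transmitters share a frequency.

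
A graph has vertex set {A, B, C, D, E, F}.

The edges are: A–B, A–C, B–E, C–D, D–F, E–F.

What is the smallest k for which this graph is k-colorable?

2

D and F are adjacent, so at least 2 colors are needed.
A valid assignment using 2 colors: A=1, B=2, C=2, D=1, E=1, F=2. Every edge joins two different colors.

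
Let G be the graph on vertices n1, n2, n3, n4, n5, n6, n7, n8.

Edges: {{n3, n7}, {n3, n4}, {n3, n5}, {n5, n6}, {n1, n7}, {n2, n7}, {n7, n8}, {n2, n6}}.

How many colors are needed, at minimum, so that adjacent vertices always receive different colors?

The cycle n3-n7-n2-n6-n5-n3 has odd length 5, so it cannot be 2-colored; at least 3 colors are needed.
A valid assignment using 3 colors: n1=2, n2=2, n3=2, n4=1, n5=3, n6=1, n7=1, n8=2. No two adjacent vertices share a color.

3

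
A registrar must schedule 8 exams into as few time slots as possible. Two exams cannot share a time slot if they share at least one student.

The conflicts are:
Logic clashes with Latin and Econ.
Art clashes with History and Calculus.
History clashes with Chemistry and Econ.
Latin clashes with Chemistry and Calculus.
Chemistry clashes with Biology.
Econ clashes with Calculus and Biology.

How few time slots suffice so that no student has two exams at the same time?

3

The cycle Latin-Calculus-Econ-Biology-Chemistry-Latin has odd length 5, so it cannot be 2-colored; at least 3 time slots are needed.
3 time slots suffice: time slot 1 → {Art, Latin, Econ}; time slot 2 → {Logic, History, Calculus, Biology}; time slot 3 → {Chemistry}. Every pair that conflicts lands in different time slots.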